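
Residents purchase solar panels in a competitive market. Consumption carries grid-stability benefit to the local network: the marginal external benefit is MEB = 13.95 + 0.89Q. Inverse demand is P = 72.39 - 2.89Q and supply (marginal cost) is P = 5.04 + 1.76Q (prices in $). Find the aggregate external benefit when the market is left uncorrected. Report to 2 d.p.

Market equilibrium (private): 5.04 + 1.76Q = 72.39 - 2.89Q → Q_m = 14.4839.
Total external benefit = ∫₀^{Q_m} (13.95 + 0.89Q) dQ = 13.95×14.4839 + ½×0.89×14.4839² = 295.4040.

$295.40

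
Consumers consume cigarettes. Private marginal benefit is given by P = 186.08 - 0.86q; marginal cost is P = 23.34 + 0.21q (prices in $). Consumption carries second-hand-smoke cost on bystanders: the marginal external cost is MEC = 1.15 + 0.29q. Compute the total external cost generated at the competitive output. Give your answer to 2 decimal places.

$3529.11

Market equilibrium (private): 23.34 + 0.21q = 186.08 - 0.86q → q_m = 152.0935.
Total external cost = ∫₀^{q_m} (1.15 + 0.29q) dq = 1.15×152.0935 + ½×0.29×152.0935² = 3529.1103.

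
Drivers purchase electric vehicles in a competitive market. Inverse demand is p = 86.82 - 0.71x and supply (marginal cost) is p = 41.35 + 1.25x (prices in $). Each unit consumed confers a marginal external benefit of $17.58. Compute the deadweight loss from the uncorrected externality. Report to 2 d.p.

DWL = $78.84

Market equilibrium (private): 41.35 + 1.25x = 86.82 - 0.71x → x_m = 23.1990.
Social marginal benefit = demand + MEB = 104.40 - 0.71x.
Set SMB = MC: 104.40 - 0.71x = 41.35 + 1.25x → x* = 32.1684.
The loss is the area between SMB and MC from x* to x_m; with linear curves that's a triangle of height MEB(x_m).
DWL = ½ × 8.9694 × 17.5800 = 78.8410.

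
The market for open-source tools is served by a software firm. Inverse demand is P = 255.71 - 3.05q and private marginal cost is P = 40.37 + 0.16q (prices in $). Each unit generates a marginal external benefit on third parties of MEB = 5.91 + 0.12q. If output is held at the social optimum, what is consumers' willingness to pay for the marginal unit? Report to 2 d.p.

P = $37.32

Social marginal cost = private MC − MEB = 34.46 + 0.04q.
Set SMC = demand: 34.46 + 0.04q = 255.71 - 3.05q → q* = 71.6019.
Consumer price on the demand curve at q*: 255.71 − 3.05×71.6019 = 37.3242.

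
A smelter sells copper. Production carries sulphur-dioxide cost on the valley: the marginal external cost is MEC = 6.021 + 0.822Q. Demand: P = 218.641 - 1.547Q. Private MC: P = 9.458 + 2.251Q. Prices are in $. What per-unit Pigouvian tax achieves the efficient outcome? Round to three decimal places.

tax = $42.168 per unit

Social marginal cost = private MC + MEC = 15.479 + 3.073Q.
Set SMC = demand: 15.479 + 3.073Q = 218.641 - 1.547Q → Q* = 43.9745.
The Pigouvian tax equals MEC at Q*: 6.021 + 0.822×43.9745 = 42.1680.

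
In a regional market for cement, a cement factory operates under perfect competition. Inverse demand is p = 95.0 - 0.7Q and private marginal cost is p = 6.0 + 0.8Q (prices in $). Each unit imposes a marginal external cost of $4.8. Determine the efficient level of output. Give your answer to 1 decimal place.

Q* = 56.1

Social marginal cost = private MC + MEC = 10.8 + 0.8Q.
Set SMC = demand: 10.8 + 0.8Q = 95.0 - 0.7Q → Q* = 56.1333.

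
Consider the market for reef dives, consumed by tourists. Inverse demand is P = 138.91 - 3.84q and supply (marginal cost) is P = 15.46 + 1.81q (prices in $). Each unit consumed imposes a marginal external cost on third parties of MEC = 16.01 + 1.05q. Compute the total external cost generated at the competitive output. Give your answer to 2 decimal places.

$600.45

Market equilibrium (private): 15.46 + 1.81q = 138.91 - 3.84q → q_m = 21.8496.
Total external cost = ∫₀^{q_m} (16.01 + 1.05q) dq = 16.01×21.8496 + ½×1.05×21.8496² = 600.4497.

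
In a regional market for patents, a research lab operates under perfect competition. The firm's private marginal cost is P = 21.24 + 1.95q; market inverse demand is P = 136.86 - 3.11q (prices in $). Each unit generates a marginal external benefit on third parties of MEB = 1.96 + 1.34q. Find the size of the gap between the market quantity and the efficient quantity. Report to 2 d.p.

Market equilibrium (private): 21.24 + 1.95q = 136.86 - 3.11q → q_m = 22.8498.
Social marginal cost = private MC − MEB = 19.28 + 0.61q.
Set SMC = demand: 19.28 + 0.61q = 136.86 - 3.11q → q* = 31.6075.
Gap = |22.8498 − 31.6075| = 8.7577.

8.76 units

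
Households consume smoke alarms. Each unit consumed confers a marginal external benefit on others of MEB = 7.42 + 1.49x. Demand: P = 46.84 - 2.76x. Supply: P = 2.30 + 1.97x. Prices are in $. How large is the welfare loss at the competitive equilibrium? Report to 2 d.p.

DWL = $71.01

Market equilibrium (private): 2.30 + 1.97x = 46.84 - 2.76x → x_m = 9.4165.
Social marginal benefit = demand + MEB = 54.26 - 1.27x.
Set SMB = MC: 54.26 - 1.27x = 2.30 + 1.97x → x* = 16.0370.
The welfare-loss triangle has base |x_m − x*| and height MEB(x_m) (the vertical gap between SMB and MC is zero at x* and MEB at x_m).
DWL = ½ × 6.6205 × 21.4506 = 71.0068.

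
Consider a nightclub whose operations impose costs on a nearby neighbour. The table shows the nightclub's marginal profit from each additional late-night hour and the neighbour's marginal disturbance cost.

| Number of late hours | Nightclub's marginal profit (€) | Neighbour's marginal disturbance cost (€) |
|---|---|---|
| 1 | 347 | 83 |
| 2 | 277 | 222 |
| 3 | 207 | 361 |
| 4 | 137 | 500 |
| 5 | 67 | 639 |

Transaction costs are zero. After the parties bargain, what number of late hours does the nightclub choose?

2

Bargaining reaches the level where marginal profit last exceeds marginal disturbance cost.
That holds through level 2 (277 ≥ 222) but not at 3 (207 < 361).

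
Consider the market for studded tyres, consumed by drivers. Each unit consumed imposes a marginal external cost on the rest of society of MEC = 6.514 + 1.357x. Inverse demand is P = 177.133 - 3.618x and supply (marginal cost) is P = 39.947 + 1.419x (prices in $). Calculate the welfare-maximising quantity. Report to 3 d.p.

Social marginal benefit = demand − MEC = 170.619 - 4.975x.
Set SMB = MC: 170.619 - 4.975x = 39.947 + 1.419x → x* = 20.4367.

x* = 20.437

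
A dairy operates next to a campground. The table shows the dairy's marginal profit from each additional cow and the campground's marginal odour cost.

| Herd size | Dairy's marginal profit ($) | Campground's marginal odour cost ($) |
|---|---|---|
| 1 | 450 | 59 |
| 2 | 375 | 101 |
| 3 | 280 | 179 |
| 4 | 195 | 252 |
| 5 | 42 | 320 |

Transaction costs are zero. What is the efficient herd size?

3

Bargaining reaches the level where marginal profit last exceeds marginal odour cost.
That holds through level 3 (280 ≥ 179) but not at 4 (195 < 252).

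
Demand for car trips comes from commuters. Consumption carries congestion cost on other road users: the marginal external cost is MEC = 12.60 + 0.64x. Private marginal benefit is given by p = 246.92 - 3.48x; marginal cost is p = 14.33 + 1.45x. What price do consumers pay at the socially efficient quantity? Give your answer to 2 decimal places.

P = 109.48

Social marginal benefit = demand − MEC = 234.32 - 4.12x.
Set SMB = MC: 234.32 - 4.12x = 14.33 + 1.45x → x* = 39.4955.
Consumer price on the demand curve at x*: 246.92 − 3.48×39.4955 = 109.4757.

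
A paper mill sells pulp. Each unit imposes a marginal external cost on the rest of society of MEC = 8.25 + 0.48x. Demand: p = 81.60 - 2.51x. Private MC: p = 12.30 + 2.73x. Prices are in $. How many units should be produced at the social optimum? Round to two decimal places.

x* = 10.67

Social marginal cost = private MC + MEC = 20.55 + 3.21x.
Set SMC = demand: 20.55 + 3.21x = 81.60 - 2.51x → x* = 10.6731.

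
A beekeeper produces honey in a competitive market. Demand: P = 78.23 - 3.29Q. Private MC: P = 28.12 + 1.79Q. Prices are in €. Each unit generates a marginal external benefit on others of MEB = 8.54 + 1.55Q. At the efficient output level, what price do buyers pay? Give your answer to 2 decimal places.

Social marginal cost = private MC − MEB = 19.58 + 0.24Q.
Set SMC = demand: 19.58 + 0.24Q = 78.23 - 3.29Q → Q* = 16.6147.
Consumer price on the demand curve at Q*: 78.23 − 3.29×16.6147 = 23.5676.

P = €23.57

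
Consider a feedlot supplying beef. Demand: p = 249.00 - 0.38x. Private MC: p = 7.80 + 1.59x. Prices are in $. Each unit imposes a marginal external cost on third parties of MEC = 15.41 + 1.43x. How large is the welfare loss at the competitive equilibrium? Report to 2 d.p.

Market equilibrium (private): 7.80 + 1.59x = 249.00 - 0.38x → x_m = 122.4365.
Social marginal cost = private MC + MEC = 23.21 + 3.02x.
Set SMC = demand: 23.21 + 3.02x = 249.00 - 0.38x → x* = 66.4088.
The welfare-loss triangle has base |x_m − x*| and height MEC(x_m) (the vertical gap between SMC and demand is zero at x* and MEC at x_m).
DWL = ½ × 56.0277 × 190.4943 = 5336.4787.

DWL = $5336.48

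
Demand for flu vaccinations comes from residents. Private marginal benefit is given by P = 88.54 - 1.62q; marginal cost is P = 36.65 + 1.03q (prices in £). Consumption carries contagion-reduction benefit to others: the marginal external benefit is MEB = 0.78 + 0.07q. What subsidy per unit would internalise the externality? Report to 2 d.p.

subsidy = £2.21 per unit

Social marginal benefit = demand + MEB = 89.32 - 1.55q.
Set SMB = MC: 89.32 - 1.55q = 36.65 + 1.03q → q* = 20.4147.
The Pigouvian subsidy equals MEB at q*: 0.78 + 0.07×20.4147 = 2.2090.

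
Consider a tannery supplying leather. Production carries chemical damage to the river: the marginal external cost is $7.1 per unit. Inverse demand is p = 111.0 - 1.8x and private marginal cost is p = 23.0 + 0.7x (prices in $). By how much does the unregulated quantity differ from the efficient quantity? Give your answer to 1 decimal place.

2.8 units

Market equilibrium (private): 23.0 + 0.7x = 111.0 - 1.8x → x_m = 35.2000.
Social marginal cost = private MC + MEC = 30.1 + 0.7x.
Set SMC = demand: 30.1 + 0.7x = 111.0 - 1.8x → x* = 32.3600.
Gap = |35.2000 − 32.3600| = 2.8400.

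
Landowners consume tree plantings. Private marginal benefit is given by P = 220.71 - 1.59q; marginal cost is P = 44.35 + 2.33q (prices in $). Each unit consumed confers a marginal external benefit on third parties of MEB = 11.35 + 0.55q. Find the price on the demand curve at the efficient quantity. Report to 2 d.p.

Social marginal benefit = demand + MEB = 232.06 - 1.04q.
Set SMB = MC: 232.06 - 1.04q = 44.35 + 2.33q → q* = 55.7003.
Consumer price on the demand curve at q*: 220.71 − 1.59×55.7003 = 132.1465.

P = $132.15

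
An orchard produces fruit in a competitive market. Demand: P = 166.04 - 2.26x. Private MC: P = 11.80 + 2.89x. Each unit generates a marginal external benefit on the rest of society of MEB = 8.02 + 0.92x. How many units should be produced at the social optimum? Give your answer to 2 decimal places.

x* = 38.36

Social marginal cost = private MC − MEB = 3.78 + 1.97x.
Set SMC = demand: 3.78 + 1.97x = 166.04 - 2.26x → x* = 38.3593.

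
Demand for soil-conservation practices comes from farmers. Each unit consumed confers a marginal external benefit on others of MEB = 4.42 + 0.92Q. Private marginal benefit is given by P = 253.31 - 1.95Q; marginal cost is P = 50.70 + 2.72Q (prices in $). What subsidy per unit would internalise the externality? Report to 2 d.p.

subsidy = $55.21 per unit

Social marginal benefit = demand + MEB = 257.73 - 1.03Q.
Set SMB = MC: 257.73 - 1.03Q = 50.70 + 2.72Q → Q* = 55.2080.
The Pigouvian subsidy equals MEB at Q*: 4.42 + 0.92×55.2080 = 55.2114.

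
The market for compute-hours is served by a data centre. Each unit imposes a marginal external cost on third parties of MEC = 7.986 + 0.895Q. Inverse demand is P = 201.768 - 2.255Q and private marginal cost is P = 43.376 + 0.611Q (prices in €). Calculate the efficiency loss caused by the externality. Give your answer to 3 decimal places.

Market equilibrium (private): 43.376 + 0.611Q = 201.768 - 2.255Q → Q_m = 55.2659.
Social marginal cost = private MC + MEC = 51.362 + 1.506Q.
Set SMC = demand: 51.362 + 1.506Q = 201.768 - 2.255Q → Q* = 39.9910.
Height of the DWL triangle at Q_m is SMC(Q_m) − demand(Q_m) = MEC(Q_m) = 57.4490.
DWL = ½ × 15.2749 × 57.4490 = 438.7639.

DWL = €438.764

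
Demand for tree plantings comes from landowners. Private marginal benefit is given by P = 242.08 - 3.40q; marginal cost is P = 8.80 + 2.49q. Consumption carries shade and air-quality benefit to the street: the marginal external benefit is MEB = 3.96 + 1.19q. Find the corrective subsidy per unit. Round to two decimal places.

subsidy = 64.03 per unit

Social marginal benefit = demand + MEB = 246.04 - 2.21q.
Set SMB = MC: 246.04 - 2.21q = 8.80 + 2.49q → q* = 50.4766.
The Pigouvian subsidy equals MEB at q*: 3.96 + 1.19×50.4766 = 64.0272.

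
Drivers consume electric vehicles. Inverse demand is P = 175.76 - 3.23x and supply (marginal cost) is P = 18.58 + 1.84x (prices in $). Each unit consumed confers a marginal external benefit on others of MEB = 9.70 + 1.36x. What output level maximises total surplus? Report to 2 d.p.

Social marginal benefit = demand + MEB = 185.46 - 1.87x.
Set SMB = MC: 185.46 - 1.87x = 18.58 + 1.84x → x* = 44.9811.

x* = 44.98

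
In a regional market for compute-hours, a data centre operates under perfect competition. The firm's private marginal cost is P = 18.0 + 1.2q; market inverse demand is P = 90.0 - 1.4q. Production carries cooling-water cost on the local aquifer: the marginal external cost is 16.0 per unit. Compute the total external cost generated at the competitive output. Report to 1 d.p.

Market equilibrium (private): 18.0 + 1.2q = 90.0 - 1.4q → q_m = 27.6923.
Total external cost = MEC × q_m = 16.0 × 27.6923 = 443.0768.

443.1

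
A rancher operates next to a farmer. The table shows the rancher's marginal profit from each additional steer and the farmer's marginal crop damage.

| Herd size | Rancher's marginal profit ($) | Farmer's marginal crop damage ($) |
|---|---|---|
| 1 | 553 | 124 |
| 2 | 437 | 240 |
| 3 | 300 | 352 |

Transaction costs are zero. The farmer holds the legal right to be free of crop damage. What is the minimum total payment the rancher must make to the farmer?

Efficient level: marginal profit ≥ marginal crop damage through level 2, so k* = 2.
With the farmer holding the right, the rancher must at least compensate total damage at k*: 124 + 240 = 364.

$364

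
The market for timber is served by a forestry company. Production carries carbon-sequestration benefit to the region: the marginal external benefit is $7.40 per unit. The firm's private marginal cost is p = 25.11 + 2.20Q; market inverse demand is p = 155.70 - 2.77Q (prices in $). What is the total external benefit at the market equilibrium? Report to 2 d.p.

$194.44

Market equilibrium (private): 25.11 + 2.20Q = 155.70 - 2.77Q → Q_m = 26.2757.
Total external benefit = MEB × Q_m = 7.40 × 26.2757 = 194.4402.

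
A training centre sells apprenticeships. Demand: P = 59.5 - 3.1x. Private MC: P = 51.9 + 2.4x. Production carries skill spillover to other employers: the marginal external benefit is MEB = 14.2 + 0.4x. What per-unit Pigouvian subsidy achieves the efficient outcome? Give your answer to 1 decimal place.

Social marginal cost = private MC − MEB = 37.7 + 2.0x.
Set SMC = demand: 37.7 + 2.0x = 59.5 - 3.1x → x* = 4.2745.
The Pigouvian subsidy equals MEB at x*: 14.2 + 0.4×4.2745 = 15.9098.

subsidy = 15.9 per unit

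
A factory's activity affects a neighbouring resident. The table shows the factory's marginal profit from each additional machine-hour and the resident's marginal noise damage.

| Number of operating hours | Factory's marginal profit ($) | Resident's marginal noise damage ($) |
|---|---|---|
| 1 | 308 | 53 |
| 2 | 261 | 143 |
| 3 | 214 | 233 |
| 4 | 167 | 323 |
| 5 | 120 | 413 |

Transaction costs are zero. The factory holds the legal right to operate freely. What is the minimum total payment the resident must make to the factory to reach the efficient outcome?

$501

Left alone the factory would choose level 5 (marginal profit stays positive).
Efficient level: k* = 2 (marginal profit ≥ marginal noise damage through 2).
The resident must at least cover the factory's forgone profit from cutting 5→2: 214 + 167 + 120 = 501.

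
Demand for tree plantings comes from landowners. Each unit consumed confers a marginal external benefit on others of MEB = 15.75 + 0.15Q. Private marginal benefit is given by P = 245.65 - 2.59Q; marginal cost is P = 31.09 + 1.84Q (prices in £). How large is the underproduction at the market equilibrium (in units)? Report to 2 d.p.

5.38 units

Market equilibrium (private): 31.09 + 1.84Q = 245.65 - 2.59Q → Q_m = 48.4334.
Social marginal benefit = demand + MEB = 261.40 - 2.44Q.
Set SMB = MC: 261.40 - 2.44Q = 31.09 + 1.84Q → Q* = 53.8107.
Gap = |48.4334 − 53.8107| = 5.3773.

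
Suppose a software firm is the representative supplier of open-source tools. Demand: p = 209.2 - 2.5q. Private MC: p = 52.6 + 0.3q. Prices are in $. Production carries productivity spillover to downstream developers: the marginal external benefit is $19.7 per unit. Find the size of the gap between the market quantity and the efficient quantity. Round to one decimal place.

Market equilibrium (private): 52.6 + 0.3q = 209.2 - 2.5q → q_m = 55.9286.
Social marginal cost = private MC − MEB = 32.9 + 0.3q.
Set SMC = demand: 32.9 + 0.3q = 209.2 - 2.5q → q* = 62.9643.
Gap = |55.9286 − 62.9643| = 7.0357.

7.0 units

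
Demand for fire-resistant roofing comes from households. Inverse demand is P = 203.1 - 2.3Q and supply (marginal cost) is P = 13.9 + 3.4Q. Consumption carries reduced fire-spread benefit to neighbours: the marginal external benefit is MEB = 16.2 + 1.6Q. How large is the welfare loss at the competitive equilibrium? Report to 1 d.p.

DWL = 585.8

Market equilibrium (private): 13.9 + 3.4Q = 203.1 - 2.3Q → Q_m = 33.1930.
Social marginal benefit = demand + MEB = 219.3 - 0.7Q.
Set SMB = MC: 219.3 - 0.7Q = 13.9 + 3.4Q → Q* = 50.0976.
Height of the DWL triangle at Q_m is SMB(Q_m) − MC(Q_m) = MEB(Q_m) = 69.3088.
DWL = ½ × 16.9046 × 69.3088 = 585.8188.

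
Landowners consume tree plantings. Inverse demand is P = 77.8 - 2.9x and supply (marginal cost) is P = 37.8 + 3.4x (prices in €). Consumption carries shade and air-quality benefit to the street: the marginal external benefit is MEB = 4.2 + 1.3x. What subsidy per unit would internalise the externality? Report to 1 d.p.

subsidy = €15.7 per unit

Social marginal benefit = demand + MEB = 82.0 - 1.6x.
Set SMB = MC: 82.0 - 1.6x = 37.8 + 3.4x → x* = 8.8400.
The Pigouvian subsidy equals MEB at x*: 4.2 + 1.3×8.8400 = 15.6920.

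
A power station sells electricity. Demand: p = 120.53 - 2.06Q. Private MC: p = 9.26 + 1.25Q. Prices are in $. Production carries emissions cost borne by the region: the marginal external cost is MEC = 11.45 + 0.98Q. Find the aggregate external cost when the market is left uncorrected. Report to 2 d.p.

Market equilibrium (private): 9.26 + 1.25Q = 120.53 - 2.06Q → Q_m = 33.6163.
Total external cost = ∫₀^{Q_m} (11.45 + 0.98Q) dQ = 11.45×33.6163 + ½×0.98×33.6163² = 938.6339.

$938.63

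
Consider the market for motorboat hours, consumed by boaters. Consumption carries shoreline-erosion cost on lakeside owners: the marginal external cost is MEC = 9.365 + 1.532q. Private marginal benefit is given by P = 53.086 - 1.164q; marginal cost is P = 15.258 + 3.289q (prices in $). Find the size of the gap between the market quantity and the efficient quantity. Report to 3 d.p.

3.739 units

Market equilibrium (private): 15.258 + 3.289q = 53.086 - 1.164q → q_m = 8.4949.
Social marginal benefit = demand − MEC = 43.721 - 2.696q.
Set SMB = MC: 43.721 - 2.696q = 15.258 + 3.289q → q* = 4.7557.
Gap = |8.4949 − 4.7557| = 3.7392.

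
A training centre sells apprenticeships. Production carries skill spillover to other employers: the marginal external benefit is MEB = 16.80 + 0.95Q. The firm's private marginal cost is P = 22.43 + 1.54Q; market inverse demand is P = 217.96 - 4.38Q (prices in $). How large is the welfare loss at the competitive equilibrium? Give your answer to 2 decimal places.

DWL = $233.51

Market equilibrium (private): 22.43 + 1.54Q = 217.96 - 4.38Q → Q_m = 33.0287.
Social marginal cost = private MC − MEB = 5.63 + 0.59Q.
Set SMC = demand: 5.63 + 0.59Q = 217.96 - 4.38Q → Q* = 42.7223.
Height of the DWL triangle at Q_m is demand(Q_m) − SMC(Q_m) = MEB(Q_m) = 48.1773.
DWL = ½ × 9.6936 × 48.1773 = 233.5057.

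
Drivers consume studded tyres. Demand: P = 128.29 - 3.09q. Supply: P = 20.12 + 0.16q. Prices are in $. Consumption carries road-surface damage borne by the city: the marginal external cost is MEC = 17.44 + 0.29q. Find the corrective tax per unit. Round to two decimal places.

tax = $24.87 per unit

Social marginal benefit = demand − MEC = 110.85 - 3.38q.
Set SMB = MC: 110.85 - 3.38q = 20.12 + 0.16q → q* = 25.6299.
The Pigouvian tax equals MEC at q*: 17.44 + 0.29×25.6299 = 24.8727.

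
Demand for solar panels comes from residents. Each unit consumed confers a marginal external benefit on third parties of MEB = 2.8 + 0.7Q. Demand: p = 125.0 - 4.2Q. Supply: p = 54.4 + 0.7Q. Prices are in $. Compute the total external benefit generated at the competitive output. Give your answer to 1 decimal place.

$113.0

Market equilibrium (private): 54.4 + 0.7Q = 125.0 - 4.2Q → Q_m = 14.4082.
Total external benefit = ∫₀^{Q_m} (2.8 + 0.7Q) dQ = 2.8×14.4082 + ½×0.7×14.4082² = 113.0016.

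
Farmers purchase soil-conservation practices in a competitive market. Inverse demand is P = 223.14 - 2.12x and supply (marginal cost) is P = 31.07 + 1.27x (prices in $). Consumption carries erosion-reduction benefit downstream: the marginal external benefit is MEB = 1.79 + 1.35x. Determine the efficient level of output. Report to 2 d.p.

x* = 95.03

Social marginal benefit = demand + MEB = 224.93 - 0.77x.
Set SMB = MC: 224.93 - 0.77x = 31.07 + 1.27x → x* = 95.0294.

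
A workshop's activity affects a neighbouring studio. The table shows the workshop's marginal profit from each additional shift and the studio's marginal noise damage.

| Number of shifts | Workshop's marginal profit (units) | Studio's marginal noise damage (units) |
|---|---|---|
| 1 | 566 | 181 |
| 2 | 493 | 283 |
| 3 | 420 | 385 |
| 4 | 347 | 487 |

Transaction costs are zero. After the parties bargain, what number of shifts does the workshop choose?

3

Bargaining reaches the level where marginal profit last exceeds marginal noise damage.
That holds through level 3 (420 ≥ 385) but not at 4 (347 < 487).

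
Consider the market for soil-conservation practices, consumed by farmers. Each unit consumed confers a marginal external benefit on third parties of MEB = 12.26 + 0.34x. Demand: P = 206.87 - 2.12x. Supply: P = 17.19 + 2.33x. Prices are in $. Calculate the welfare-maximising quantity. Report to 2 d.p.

x* = 49.13

Social marginal benefit = demand + MEB = 219.13 - 1.78x.
Set SMB = MC: 219.13 - 1.78x = 17.19 + 2.33x → x* = 49.1338.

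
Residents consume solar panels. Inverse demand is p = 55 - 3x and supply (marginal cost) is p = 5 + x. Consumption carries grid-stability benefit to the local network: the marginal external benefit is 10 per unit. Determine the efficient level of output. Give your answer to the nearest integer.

x* = 15

Social marginal benefit = demand + MEB = 65 - 3x.
Set SMB = MC: 65 - 3x = 5 + x → x* = 15.0000.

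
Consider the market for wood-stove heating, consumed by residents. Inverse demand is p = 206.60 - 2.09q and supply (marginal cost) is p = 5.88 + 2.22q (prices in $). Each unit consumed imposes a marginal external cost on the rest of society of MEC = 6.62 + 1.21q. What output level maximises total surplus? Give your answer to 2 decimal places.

q* = 35.16

Social marginal benefit = demand − MEC = 199.98 - 3.30q.
Set SMB = MC: 199.98 - 3.30q = 5.88 + 2.22q → q* = 35.1630.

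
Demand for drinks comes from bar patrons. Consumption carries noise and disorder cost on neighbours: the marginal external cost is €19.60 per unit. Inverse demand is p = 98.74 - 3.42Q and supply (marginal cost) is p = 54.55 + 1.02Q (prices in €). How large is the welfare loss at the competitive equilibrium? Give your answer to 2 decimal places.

Market equilibrium (private): 54.55 + 1.02Q = 98.74 - 3.42Q → Q_m = 9.9527.
Social marginal benefit = demand − MEC = 79.14 - 3.42Q.
Set SMB = MC: 79.14 - 3.42Q = 54.55 + 1.02Q → Q* = 5.5383.
Height of the DWL triangle at Q_m is MC(Q_m) − SMB(Q_m) = MEC(Q_m) = 19.6000.
DWL = ½ × 4.4144 × 19.6000 = 43.2611.

DWL = €43.26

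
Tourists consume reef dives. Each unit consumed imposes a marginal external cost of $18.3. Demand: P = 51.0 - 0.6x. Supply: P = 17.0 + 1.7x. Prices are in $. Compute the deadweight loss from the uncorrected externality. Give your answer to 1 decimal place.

DWL = $72.8

Market equilibrium (private): 17.0 + 1.7x = 51.0 - 0.6x → x_m = 14.7826.
Social marginal benefit = demand − MEC = 32.7 - 0.6x.
Set SMB = MC: 32.7 - 0.6x = 17.0 + 1.7x → x* = 6.8261.
Height of the DWL triangle at x_m is MC(x_m) − SMB(x_m) = MEC(x_m) = 18.3000.
DWL = ½ × 7.9565 × 18.3000 = 72.8020.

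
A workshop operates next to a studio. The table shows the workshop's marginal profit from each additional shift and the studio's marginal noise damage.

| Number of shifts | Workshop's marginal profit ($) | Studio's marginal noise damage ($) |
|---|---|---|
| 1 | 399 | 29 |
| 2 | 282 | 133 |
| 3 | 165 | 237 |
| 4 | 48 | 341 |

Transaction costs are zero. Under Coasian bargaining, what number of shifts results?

2

Bargaining reaches the level where marginal profit last exceeds marginal noise damage.
That holds through level 2 (282 ≥ 133) but not at 3 (165 < 237).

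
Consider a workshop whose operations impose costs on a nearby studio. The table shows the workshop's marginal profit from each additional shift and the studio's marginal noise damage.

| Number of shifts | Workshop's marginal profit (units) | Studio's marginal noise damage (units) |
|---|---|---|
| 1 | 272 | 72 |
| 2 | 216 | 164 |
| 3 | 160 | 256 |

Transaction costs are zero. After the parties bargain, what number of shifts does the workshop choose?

2

Bargaining reaches the level where marginal profit last exceeds marginal noise damage.
That holds through level 2 (216 ≥ 164) but not at 3 (160 < 256).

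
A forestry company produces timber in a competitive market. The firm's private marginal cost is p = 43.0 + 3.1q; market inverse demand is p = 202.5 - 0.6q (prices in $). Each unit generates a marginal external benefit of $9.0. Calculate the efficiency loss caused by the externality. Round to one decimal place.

Market equilibrium (private): 43.0 + 3.1q = 202.5 - 0.6q → q_m = 43.1081.
Social marginal cost = private MC − MEB = 34.0 + 3.1q.
Set SMC = demand: 34.0 + 3.1q = 202.5 - 0.6q → q* = 45.5405.
Height of the DWL triangle at q_m is demand(q_m) − SMC(q_m) = MEB(q_m) = 9.0000.
DWL = ½ × 2.4324 × 9.0000 = 10.9458.

DWL = $10.9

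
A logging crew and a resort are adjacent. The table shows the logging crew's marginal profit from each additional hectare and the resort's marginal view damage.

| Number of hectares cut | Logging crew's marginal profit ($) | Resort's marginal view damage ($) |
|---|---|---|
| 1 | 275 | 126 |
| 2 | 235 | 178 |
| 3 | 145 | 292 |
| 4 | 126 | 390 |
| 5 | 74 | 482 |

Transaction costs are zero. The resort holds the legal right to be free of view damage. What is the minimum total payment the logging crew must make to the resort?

$304

Efficient level: marginal profit ≥ marginal view damage through level 2, so k* = 2.
With the resort holding the right, the logging crew must at least compensate total damage at k*: 126 + 178 = 304.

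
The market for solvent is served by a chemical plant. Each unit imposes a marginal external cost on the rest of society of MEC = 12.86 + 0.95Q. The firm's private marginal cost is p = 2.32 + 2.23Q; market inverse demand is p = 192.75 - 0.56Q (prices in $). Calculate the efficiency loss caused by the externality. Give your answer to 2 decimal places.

Market equilibrium (private): 2.32 + 2.23Q = 192.75 - 0.56Q → Q_m = 68.2545.
Social marginal cost = private MC + MEC = 15.18 + 3.18Q.
Set SMC = demand: 15.18 + 3.18Q = 192.75 - 0.56Q → Q* = 47.4786.
The loss is the area between SMC and demand from Q* to Q_m; with linear curves that's a triangle of height MEC(Q_m).
DWL = ½ × 20.7759 × 77.7018 = 807.1624.

DWL = $807.16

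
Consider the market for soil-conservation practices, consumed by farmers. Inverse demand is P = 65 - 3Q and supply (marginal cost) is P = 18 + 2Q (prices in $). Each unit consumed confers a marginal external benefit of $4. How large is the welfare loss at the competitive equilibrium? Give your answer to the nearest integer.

DWL = $2

Market equilibrium (private): 18 + 2Q = 65 - 3Q → Q_m = 9.4000.
Social marginal benefit = demand + MEB = 69 - 3Q.
Set SMB = MC: 69 - 3Q = 18 + 2Q → Q* = 10.2000.
Height of the DWL triangle at Q_m is SMB(Q_m) − MC(Q_m) = MEB(Q_m) = 4.0000.
DWL = ½ × 0.8000 × 4.0000 = 1.6000.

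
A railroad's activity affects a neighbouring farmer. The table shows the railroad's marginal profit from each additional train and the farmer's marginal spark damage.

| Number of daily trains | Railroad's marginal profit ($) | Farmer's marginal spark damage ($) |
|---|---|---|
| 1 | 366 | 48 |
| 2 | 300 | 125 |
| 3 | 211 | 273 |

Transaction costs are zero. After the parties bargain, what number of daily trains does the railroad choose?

2

Bargaining reaches the level where marginal profit last exceeds marginal spark damage.
That holds through level 2 (300 ≥ 125) but not at 3 (211 < 273).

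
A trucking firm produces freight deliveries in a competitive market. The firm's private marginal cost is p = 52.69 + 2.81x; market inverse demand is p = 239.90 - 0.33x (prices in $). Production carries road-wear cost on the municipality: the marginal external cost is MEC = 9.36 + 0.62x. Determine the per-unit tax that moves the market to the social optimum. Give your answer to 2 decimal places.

Social marginal cost = private MC + MEC = 62.05 + 3.43x.
Set SMC = demand: 62.05 + 3.43x = 239.90 - 0.33x → x* = 47.3005.
The Pigouvian tax equals MEC at x*: 9.36 + 0.62×47.3005 = 38.6863.

tax = $38.69 per unit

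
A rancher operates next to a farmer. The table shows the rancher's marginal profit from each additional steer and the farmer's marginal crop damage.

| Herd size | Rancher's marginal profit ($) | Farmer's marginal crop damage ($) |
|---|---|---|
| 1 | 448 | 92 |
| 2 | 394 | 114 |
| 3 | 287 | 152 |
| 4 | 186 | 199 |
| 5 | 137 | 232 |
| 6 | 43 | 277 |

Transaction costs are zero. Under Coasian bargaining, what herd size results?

3

Bargaining reaches the level where marginal profit last exceeds marginal crop damage.
That holds through level 3 (287 ≥ 152) but not at 4 (186 < 199).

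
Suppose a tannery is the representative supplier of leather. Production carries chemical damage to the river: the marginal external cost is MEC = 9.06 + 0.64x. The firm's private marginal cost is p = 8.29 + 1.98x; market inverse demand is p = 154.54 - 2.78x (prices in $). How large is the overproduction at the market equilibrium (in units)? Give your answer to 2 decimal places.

Market equilibrium (private): 8.29 + 1.98x = 154.54 - 2.78x → x_m = 30.7248.
Social marginal cost = private MC + MEC = 17.35 + 2.62x.
Set SMC = demand: 17.35 + 2.62x = 154.54 - 2.78x → x* = 25.4056.
Gap = |30.7248 − 25.4056| = 5.3192.

5.32 units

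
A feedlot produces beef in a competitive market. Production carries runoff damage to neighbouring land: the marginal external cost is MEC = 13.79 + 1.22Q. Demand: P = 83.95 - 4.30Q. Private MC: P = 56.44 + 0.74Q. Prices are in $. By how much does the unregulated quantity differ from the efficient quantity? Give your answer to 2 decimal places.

3.27 units

Market equilibrium (private): 56.44 + 0.74Q = 83.95 - 4.30Q → Q_m = 5.4583.
Social marginal cost = private MC + MEC = 70.23 + 1.96Q.
Set SMC = demand: 70.23 + 1.96Q = 83.95 - 4.30Q → Q* = 2.1917.
Gap = |5.4583 − 2.1917| = 3.2666.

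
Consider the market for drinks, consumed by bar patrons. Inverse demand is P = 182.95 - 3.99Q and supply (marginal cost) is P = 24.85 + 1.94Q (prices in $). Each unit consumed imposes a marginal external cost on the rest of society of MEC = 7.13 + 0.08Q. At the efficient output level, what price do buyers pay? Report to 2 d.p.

P = $82.72

Social marginal benefit = demand − MEC = 175.82 - 4.07Q.
Set SMB = MC: 175.82 - 4.07Q = 24.85 + 1.94Q → Q* = 25.1198.
Consumer price on the demand curve at Q*: 182.95 − 3.99×25.1198 = 82.7220.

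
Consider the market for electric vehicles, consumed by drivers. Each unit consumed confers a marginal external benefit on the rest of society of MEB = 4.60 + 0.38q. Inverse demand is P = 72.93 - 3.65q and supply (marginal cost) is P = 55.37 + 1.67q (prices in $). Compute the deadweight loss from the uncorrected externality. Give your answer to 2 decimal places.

Market equilibrium (private): 55.37 + 1.67q = 72.93 - 3.65q → q_m = 3.3008.
Social marginal benefit = demand + MEB = 77.53 - 3.27q.
Set SMB = MC: 77.53 - 3.27q = 55.37 + 1.67q → q* = 4.4858.
The welfare-loss triangle has base |q_m − q*| and height MEB(q_m) (the vertical gap between SMB and MC is zero at q* and MEB at q_m).
DWL = ½ × 1.1850 × 5.8543 = 3.4687.

DWL = $3.47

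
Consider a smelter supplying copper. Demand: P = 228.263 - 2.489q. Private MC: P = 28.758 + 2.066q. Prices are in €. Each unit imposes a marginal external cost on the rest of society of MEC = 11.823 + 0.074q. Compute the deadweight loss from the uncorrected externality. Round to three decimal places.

DWL = €24.512

Market equilibrium (private): 28.758 + 2.066q = 228.263 - 2.489q → q_m = 43.7991.
Social marginal cost = private MC + MEC = 40.581 + 2.140q.
Set SMC = demand: 40.581 + 2.140q = 228.263 - 2.489q → q* = 40.5448.
Height of the DWL triangle at q_m is SMC(q_m) − demand(q_m) = MEC(q_m) = 15.0641.
DWL = ½ × 3.2543 × 15.0641 = 24.5116.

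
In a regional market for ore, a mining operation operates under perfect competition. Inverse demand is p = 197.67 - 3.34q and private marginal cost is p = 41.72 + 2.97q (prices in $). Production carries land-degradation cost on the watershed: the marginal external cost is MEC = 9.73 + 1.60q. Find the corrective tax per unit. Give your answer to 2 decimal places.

tax = $39.31 per unit

Social marginal cost = private MC + MEC = 51.45 + 4.57q.
Set SMC = demand: 51.45 + 4.57q = 197.67 - 3.34q → q* = 18.4855.
The Pigouvian tax equals MEC at q*: 9.73 + 1.60×18.4855 = 39.3068.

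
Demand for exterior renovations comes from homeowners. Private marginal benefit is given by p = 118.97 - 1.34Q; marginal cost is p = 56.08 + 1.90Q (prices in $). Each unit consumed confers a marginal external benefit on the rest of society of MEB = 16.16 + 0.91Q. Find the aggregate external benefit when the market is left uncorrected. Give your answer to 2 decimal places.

Market equilibrium (private): 56.08 + 1.90Q = 118.97 - 1.34Q → Q_m = 19.4105.
Total external benefit = ∫₀^{Q_m} (16.16 + 0.91Q) dQ = 16.16×19.4105 + ½×0.91×19.4105² = 485.1029.

$485.10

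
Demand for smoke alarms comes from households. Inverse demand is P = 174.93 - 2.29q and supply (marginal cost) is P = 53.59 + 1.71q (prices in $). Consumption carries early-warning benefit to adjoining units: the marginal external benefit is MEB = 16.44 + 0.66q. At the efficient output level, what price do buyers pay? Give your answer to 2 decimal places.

P = $80.46

Social marginal benefit = demand + MEB = 191.37 - 1.63q.
Set SMB = MC: 191.37 - 1.63q = 53.59 + 1.71q → q* = 41.2515.
Consumer price on the demand curve at q*: 174.93 − 2.29×41.2515 = 80.4641.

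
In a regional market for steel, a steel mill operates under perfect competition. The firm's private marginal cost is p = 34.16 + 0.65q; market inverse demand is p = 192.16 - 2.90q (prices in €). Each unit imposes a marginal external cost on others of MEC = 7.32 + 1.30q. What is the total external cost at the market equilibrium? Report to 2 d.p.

€1613.36

Market equilibrium (private): 34.16 + 0.65q = 192.16 - 2.90q → q_m = 44.5070.
Total external cost = ∫₀^{q_m} (7.32 + 1.30q) dq = 7.32×44.5070 + ½×1.30×44.5070² = 1613.3587.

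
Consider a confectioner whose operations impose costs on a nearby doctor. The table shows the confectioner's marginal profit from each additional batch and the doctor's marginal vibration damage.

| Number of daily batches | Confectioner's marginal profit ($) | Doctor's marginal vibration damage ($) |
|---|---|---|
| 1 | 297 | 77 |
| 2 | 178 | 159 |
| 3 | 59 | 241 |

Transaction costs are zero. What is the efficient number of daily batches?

Bargaining reaches the level where marginal profit last exceeds marginal vibration damage.
That holds through level 2 (178 ≥ 159) but not at 3 (59 < 241).

2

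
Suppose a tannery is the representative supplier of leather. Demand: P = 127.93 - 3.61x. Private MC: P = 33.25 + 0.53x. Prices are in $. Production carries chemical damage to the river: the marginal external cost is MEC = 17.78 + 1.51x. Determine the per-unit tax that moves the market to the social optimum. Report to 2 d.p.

tax = $38.33 per unit

Social marginal cost = private MC + MEC = 51.03 + 2.04x.
Set SMC = demand: 51.03 + 2.04x = 127.93 - 3.61x → x* = 13.6106.
The Pigouvian tax equals MEC at x*: 17.78 + 1.51×13.6106 = 38.3320.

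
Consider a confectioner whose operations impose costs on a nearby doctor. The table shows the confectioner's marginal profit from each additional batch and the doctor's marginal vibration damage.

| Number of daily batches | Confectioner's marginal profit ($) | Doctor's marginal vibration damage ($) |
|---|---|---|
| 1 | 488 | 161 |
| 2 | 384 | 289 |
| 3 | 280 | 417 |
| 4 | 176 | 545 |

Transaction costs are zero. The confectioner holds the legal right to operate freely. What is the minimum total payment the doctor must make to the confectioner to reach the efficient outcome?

$456

Left alone the confectioner would choose level 4 (marginal profit stays positive).
Efficient level: k* = 2 (marginal profit ≥ marginal vibration damage through 2).
The doctor must at least cover the confectioner's forgone profit from cutting 4→2: 280 + 176 = 456.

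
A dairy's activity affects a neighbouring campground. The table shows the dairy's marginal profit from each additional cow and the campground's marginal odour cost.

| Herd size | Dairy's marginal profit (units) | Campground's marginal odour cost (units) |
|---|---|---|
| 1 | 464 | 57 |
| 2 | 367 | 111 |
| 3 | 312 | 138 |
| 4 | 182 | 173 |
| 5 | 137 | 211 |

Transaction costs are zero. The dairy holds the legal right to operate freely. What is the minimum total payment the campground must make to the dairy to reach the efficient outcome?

Left alone the dairy would choose level 5 (marginal profit stays positive).
Efficient level: k* = 4 (marginal profit ≥ marginal odour cost through 4).
The campground must at least cover the dairy's forgone profit from cutting 5→4: 137 = 137.

137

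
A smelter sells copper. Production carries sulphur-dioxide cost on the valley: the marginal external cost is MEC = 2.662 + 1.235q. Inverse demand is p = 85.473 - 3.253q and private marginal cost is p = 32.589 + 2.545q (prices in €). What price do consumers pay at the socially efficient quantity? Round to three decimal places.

P = €62.244

Social marginal cost = private MC + MEC = 35.251 + 3.780q.
Set SMC = demand: 35.251 + 3.780q = 85.473 - 3.253q → q* = 7.1409.
Consumer price on the demand curve at q*: 85.473 − 3.253×7.1409 = 62.2437.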